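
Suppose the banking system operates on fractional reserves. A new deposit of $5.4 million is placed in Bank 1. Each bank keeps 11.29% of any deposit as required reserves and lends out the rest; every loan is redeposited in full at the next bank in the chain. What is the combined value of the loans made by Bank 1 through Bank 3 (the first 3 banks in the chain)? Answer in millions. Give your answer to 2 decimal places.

$12.81 million

Bank i lends (1 − rr)^i of the original deposit: Bank 1 lends 5.4·0.8871 ≈ 4.7903, Bank 2 lends 5.4·0.8871² ≈ 4.2495, and so on.
Summing a geometric series: total = 5.4·[0.8871·(1 − 0.8871^3) / (1 − 0.8871)] ≈ 12.8096 million.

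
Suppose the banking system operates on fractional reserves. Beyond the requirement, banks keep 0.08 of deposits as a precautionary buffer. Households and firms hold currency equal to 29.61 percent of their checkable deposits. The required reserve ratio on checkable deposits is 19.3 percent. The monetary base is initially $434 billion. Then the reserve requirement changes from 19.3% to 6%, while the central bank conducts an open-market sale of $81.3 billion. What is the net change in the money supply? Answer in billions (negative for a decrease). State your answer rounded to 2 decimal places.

$59.82 billion

Before: m₁ = (1 + 0.2961) / (0.193 + 0.08 + 0.2961) ≈ 2.277456, MB₁ = 434, so M₁ = 2.277456 × 434 ≈ 988.4159 billion.
After: m₂ = (1 + 0.2961) / (0.06 + 0.08 + 0.2961) ≈ 2.972025, MB₂ = 434 − 81.3 = 352.7, so M₂ = 2.972025 × 352.7 ≈ 1048.2332 billion.
ΔM = M₂ − M₁ = 1048.2332 − 988.4159 = 59.8173 billion.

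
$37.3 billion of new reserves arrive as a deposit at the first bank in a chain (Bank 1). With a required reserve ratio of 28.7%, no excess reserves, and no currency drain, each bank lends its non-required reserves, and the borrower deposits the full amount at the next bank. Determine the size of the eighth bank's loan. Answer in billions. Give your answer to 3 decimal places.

$2.491 billion

Each bank lends a fraction (1 − rr) = 0.7130 of the deposit it receives, so Bank 8 receives 37.3·0.7130^7 and lends 37.3·0.7130^8 ≈ 2.4913 billion.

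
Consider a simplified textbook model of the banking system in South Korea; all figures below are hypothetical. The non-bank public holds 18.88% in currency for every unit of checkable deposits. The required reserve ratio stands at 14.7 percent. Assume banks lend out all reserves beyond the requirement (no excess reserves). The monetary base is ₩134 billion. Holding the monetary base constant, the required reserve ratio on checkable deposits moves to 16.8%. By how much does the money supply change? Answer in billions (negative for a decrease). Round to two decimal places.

Initially m₁ = (1 + 0.1888) / (0.147 + 0.1888) ≈ 3.540203, so M₁ = 3.540203 × 134 ≈ 474.3872 billion.
After the change m₂ = (1 + 0.1888) / (0.168 + 0.1888) ≈ 3.331839, so M₂ = 3.331839 × 134 ≈ 446.4664 billion.
ΔM = M₂ − M₁ = 446.4664 − 474.3872 = -27.9208 billion.

-27.92 billion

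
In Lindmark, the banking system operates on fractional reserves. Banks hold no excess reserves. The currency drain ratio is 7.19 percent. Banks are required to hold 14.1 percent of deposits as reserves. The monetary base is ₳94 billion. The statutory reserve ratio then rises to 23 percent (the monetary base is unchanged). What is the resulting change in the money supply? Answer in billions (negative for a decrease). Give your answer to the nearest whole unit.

Initially m₁ = (1 + 0.0719) / (0.141 + 0.0719) ≈ 5.0348, so M₁ = 5.0348 × 94 = 473.2712 billion.
After the change m₂ = (1 + 0.0719) / (0.23 + 0.0719) ≈ 3.5505, so M₂ = 3.5505 × 94 = 333.747 billion.
ΔM = M₂ − M₁ = 333.747 − 473.2712 = -139.5242 billion.

-140 billion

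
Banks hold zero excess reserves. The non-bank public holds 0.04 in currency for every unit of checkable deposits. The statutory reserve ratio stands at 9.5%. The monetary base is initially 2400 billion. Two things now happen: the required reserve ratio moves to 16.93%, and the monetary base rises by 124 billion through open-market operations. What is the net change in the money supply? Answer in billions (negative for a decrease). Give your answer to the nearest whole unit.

-5947 billion

Before: m₁ = (1 + 0.04) / (0.095 + 0.04) ≈ 7.70370, MB₁ = 2400, so M₁ = 7.70370 × 2400 = 18488.88 billion.
After: m₂ = (1 + 0.04) / (0.1693 + 0.04) ≈ 4.96894, MB₂ = 2400 + 124 = 2524, so M₂ = 4.96894 × 2524 ≈ 12541.6046 billion.
ΔM = M₂ − M₁ = 12541.6046 − 18488.88 = -5947.2754 billion.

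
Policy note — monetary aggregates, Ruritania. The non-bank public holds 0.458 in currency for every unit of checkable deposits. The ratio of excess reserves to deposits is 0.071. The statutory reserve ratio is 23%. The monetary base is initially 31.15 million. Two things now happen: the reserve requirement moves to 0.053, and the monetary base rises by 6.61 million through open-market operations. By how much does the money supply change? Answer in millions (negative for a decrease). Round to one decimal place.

Before: m₁ = (1 + 0.458) / (0.23 + 0.071 + 0.458) ≈ 1.9209, MB₁ = 31.15, so M₁ = 1.9209 × 31.15 ≈ 59.836 million.
After: m₂ = (1 + 0.458) / (0.053 + 0.071 + 0.458) ≈ 2.5052, MB₂ = 31.15 + 6.61 = 37.76, so M₂ = 2.5052 × 37.76 ≈ 94.5964 million.
ΔM = M₂ − M₁ = 94.5964 − 59.836 = 34.7604 million.

34.8 million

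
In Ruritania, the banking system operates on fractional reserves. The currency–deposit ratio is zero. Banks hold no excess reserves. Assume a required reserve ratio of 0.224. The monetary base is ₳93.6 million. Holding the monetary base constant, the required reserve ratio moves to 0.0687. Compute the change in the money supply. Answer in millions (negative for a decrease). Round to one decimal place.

₳944.6 million

Initially m₁ = 1 / (0.224) ≈ 4.4643, so M₁ = 4.4643 × 93.6 ≈ 417.8585 million.
After the change m₂ = 1 / (0.0687) ≈ 14.5560, so M₂ = 14.5560 × 93.6 = 1362.4416 million.
ΔM = M₂ − M₁ = 1362.4416 − 417.8585 = 944.5831 million.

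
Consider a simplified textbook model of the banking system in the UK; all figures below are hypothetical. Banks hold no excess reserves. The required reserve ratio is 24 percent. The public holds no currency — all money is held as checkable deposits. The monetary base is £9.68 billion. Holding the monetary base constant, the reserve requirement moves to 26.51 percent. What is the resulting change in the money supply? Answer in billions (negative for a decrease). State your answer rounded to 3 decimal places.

Initially m₁ = 1 / (0.24) ≈ 4.16667, so M₁ = 4.16667 × 9.68 ≈ 40.3334 billion.
After the change m₂ = 1 / (0.2651) ≈ 3.77216, so M₂ = 3.77216 × 9.68 ≈ 36.5145 billion.
ΔM = M₂ − M₁ = 36.5145 − 40.3334 = -3.8189 billion.

-3.819 billion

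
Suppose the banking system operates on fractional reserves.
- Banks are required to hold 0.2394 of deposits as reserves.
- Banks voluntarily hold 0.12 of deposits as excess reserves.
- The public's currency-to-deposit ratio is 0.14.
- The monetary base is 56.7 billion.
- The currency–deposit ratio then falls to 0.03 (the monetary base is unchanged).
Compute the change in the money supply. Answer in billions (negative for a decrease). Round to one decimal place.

Initially m₁ = (1 + 0.14) / (0.2394 + 0.12 + 0.14) ≈ 2.2827, so M₁ = 2.2827 × 56.7 ≈ 129.4291 billion.
After the change m₂ = (1 + 0.03) / (0.2394 + 0.12 + 0.03) ≈ 2.6451, so M₂ = 2.6451 × 56.7 ≈ 149.9772 billion.
ΔM = M₂ − M₁ = 149.9772 − 129.4291 = 20.5481 billion.

20.5 billion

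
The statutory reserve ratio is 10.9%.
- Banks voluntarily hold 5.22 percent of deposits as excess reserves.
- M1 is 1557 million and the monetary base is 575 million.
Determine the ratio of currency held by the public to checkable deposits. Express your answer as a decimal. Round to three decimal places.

0.330

Using m = M/MB = 1557/575 ≈ 2.707826. From m = (1 + c)/(c + rr + e), rearranging gives 1 + c = m·(c + rr + e), so c·(1 − m) = m·(rr + e) − 1.
Hence c = [m·(rr + e) − 1]/(1 − m) = [2.707826 × (0.109 + 0.0522) − 1] / (1 − 2.707826) ≈ 0.329951.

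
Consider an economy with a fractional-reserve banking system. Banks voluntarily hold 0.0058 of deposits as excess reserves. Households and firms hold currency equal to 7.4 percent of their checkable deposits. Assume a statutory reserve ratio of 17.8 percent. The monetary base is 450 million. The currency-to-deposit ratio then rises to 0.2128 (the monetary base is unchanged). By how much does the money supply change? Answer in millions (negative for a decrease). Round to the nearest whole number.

Initially m₁ = (1 + 0.074) / (0.178 + 0.0058 + 0.074) ≈ 4.1660, so M₁ = 4.1660 × 450 = 1874.7 million.
After the change m₂ = (1 + 0.2128) / (0.178 + 0.0058 + 0.2128) ≈ 3.0580, so M₂ = 3.0580 × 450 = 1376.1 million.
ΔM = M₂ − M₁ = 1376.1 − 1874.7 = -498.6 million.

-499 million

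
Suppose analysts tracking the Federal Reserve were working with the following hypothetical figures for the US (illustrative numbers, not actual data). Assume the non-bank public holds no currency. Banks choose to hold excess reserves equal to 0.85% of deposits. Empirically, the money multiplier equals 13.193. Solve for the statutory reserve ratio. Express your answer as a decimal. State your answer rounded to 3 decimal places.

Using m = 13.193. Since m = (1 + c)/(c + rr + e), the denominator satisfies c + rr + e = (1 + c)/m = (1 + 0) / 13.193 ≈ 0.075798.
With c = 0 and e = 0.0085, the statutory reserve ratio is 0.075798 − 0 − 0.0085 = 0.067298.

0.067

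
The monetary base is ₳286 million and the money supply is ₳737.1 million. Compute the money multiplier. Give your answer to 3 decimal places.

The money multiplier is m = M / MB = 737.1 / 286 ≈ 2.57727.

2.577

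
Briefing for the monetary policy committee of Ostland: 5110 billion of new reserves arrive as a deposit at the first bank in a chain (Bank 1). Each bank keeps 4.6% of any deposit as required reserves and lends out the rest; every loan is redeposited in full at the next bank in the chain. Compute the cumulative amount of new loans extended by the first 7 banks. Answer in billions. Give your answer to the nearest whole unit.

Bank i lends (1 − rr)^i of the original deposit: Bank 1 lends 5110·0.9540 = 4874.9400, Bank 2 lends 5110·0.9540² ≈ 4650.6928, and so on.
Summing a geometric series: total = 5110·[0.9540·(1 − 0.9540^7) / (1 − 0.9540)] ≈ 29760.2697 billion.

29760 billion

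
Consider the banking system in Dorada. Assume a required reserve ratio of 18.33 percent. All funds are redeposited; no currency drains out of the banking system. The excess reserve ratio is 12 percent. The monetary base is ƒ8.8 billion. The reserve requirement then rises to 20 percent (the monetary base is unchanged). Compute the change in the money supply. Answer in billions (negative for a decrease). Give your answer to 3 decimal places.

Initially m₁ = 1 / (0.1833 + 0.12) ≈ 3.29707, so M₁ = 3.29707 × 8.8 ≈ 29.0142 billion.
After the change m₂ = 1 / (0.2 + 0.12) = 3.12500, so M₂ = 3.12500 × 8.8 = 27.5 billion.
ΔM = M₂ − M₁ = 27.5 − 29.0142 = -1.5142 billion.

-1.514 billion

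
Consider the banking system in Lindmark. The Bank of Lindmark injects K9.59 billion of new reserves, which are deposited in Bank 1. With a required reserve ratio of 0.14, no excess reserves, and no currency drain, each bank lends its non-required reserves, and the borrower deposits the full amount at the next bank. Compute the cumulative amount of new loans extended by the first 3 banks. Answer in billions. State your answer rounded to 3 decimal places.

K21.440 billion

Bank i lends (1 − rr)^i of the original deposit: Bank 1 lends 9.59·0.8600 = 8.2474, Bank 2 lends 9.59·0.8600² ≈ 7.0928, and so on.
Summing a geometric series: total = 9.59·[0.8600·(1 − 0.8600^3) / (1 − 0.8600)] ≈ 21.4399 billion.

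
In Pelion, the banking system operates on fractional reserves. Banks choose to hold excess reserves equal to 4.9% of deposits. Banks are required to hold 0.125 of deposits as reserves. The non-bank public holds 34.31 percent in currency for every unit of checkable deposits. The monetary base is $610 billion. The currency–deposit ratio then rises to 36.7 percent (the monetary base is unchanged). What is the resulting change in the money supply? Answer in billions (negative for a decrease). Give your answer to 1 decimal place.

-43.0 billion

Initially m₁ = (1 + 0.3431) / (0.125 + 0.049 + 0.3431) ≈ 2.59737, so M₁ = 2.59737 × 610 = 1584.3957 billion.
After the change m₂ = (1 + 0.367) / (0.125 + 0.049 + 0.367) ≈ 2.52680, so M₂ = 2.52680 × 610 = 1541.348 billion.
ΔM = M₂ − M₁ = 1541.348 − 1584.3957 = -43.0477 billion.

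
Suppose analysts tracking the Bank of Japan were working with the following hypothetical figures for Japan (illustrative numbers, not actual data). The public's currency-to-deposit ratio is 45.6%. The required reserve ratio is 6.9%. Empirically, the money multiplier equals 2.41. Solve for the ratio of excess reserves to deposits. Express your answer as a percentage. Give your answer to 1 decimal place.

7.9%

Using m = 2.41. Since m = (1 + c)/(c + rr + e), the denominator satisfies c + rr + e = (1 + c)/m = (1 + 0.456) / 2.41 ≈ 0.604149.
With c = 0.456 and rr = 0.069, the ratio of excess reserves to deposits is 0.604149 − 0.456 − 0.069 = 0.079149.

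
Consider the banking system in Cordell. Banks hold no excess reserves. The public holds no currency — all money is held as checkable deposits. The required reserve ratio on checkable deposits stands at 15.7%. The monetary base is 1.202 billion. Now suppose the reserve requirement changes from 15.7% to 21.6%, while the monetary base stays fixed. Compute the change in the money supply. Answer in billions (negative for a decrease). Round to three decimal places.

Initially m₁ = 1 / (0.157) ≈ 6.36943, so M₁ = 6.36943 × 1.202 ≈ 7.6561 billion.
After the change m₂ = 1 / (0.216) ≈ 4.62963, so M₂ = 4.62963 × 1.202 ≈ 5.5648 billion.
ΔM = M₂ − M₁ = 5.5648 − 7.6561 = -2.0913 billion.

-2.091 billion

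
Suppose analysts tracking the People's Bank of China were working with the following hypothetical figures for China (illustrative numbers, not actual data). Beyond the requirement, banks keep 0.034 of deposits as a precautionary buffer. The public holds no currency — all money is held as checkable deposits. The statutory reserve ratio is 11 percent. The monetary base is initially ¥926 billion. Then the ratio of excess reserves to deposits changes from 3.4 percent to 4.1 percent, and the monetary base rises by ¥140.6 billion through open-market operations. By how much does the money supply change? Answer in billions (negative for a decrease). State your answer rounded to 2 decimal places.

¥633.02 billion

Before: m₁ = 1 / (0.11 + 0.034) ≈ 6.9444444, MB₁ = 926, so M₁ = 6.9444444 × 926 ≈ 6430.5555 billion.
After: m₂ = 1 / (0.11 + 0.041) ≈ 6.6225166, MB₂ = 926 + 140.6 = 1066.6, so M₂ = 6.6225166 × 1066.6 ≈ 7063.5762 billion.
ΔM = M₂ − M₁ = 7063.5762 − 6430.5555 = 633.0207 billion.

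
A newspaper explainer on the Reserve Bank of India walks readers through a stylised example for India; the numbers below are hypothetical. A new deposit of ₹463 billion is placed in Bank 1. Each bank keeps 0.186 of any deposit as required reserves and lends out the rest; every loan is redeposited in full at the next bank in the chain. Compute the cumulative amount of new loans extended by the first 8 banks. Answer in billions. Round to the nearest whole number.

₹1636 billion

Bank i lends (1 − rr)^i of the original deposit: Bank 1 lends 463·0.8140 = 376.8820, Bank 2 lends 463·0.8140² ≈ 306.7819, and so on.
Summing a geometric series: total = 463·[0.8140·(1 − 0.8140^8) / (1 − 0.8140)] ≈ 1635.6874 billion.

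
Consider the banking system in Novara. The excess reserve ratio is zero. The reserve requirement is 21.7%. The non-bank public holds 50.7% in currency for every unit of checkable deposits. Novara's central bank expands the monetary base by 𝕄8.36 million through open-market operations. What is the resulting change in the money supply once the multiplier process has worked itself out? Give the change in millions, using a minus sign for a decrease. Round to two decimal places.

The money multiplier is m = (1 + c) / (rr + c) = (1 + 0.507) / (0.217 + 0.507) ≈ 2.0815.
The purchase adds 8.36 million of base, so ΔM = m × ΔMB = 2.0815 × (+8.36) ≈ 17.4013 million.

𝕄17.40 million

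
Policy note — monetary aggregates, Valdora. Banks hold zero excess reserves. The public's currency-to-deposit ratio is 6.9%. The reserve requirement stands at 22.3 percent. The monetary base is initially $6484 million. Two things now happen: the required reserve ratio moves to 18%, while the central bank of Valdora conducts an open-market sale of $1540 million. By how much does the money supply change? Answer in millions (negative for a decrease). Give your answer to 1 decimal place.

Before: m₁ = (1 + 0.069) / (0.223 + 0.069) ≈ 3.660959, MB₁ = 6484, so M₁ = 3.660959 × 6484 ≈ 23737.6582 million.
After: m₂ = (1 + 0.069) / (0.18 + 0.069) ≈ 4.293173, MB₂ = 6484 − 1540 = 4944, so M₂ = 4.293173 × 4944 ≈ 21225.4473 million.
ΔM = M₂ − M₁ = 21225.4473 − 23737.6582 = -2512.2109 million.

-2512.2 million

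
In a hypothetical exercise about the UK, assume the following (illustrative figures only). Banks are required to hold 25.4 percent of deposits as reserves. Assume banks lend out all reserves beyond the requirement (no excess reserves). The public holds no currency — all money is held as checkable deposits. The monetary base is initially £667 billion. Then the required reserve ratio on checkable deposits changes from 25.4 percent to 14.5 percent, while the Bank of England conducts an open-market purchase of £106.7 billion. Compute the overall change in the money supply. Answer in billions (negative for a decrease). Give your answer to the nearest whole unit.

Before: m₁ = 1 / (0.254) ≈ 3.9370, MB₁ = 667, so M₁ = 3.9370 × 667 = 2625.979 billion.
After: m₂ = 1 / (0.145) ≈ 6.8966, MB₂ = 667 + 106.7 = 773.7, so M₂ = 6.8966 × 773.7 ≈ 5335.8994 billion.
ΔM = M₂ − M₁ = 5335.8994 − 2625.979 = 2709.9204 billion.

£2710 billion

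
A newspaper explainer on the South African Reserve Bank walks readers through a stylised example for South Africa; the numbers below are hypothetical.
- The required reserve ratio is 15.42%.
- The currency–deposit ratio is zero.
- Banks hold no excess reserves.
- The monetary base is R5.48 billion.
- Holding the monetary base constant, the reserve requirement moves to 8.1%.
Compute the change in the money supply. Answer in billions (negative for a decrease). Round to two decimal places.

R32.12 billion

Initially m₁ = 1 / (0.1542) ≈ 6.4851, so M₁ = 6.4851 × 5.48 ≈ 35.5383 billion.
After the change m₂ = 1 / (0.081) ≈ 12.3457, so M₂ = 12.3457 × 5.48 ≈ 67.6544 billion.
ΔM = M₂ − M₁ = 67.6544 − 35.5383 = 32.1161 billion.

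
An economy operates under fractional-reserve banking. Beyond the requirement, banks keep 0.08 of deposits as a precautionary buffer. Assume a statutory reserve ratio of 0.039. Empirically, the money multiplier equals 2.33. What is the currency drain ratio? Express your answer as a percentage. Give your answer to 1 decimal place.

54.3%

Using m = 2.33. From m = (1 + c)/(c + rr + e), rearranging gives 1 + c = m·(c + rr + e), so c·(1 − m) = m·(rr + e) − 1.
Hence c = [m·(rr + e) − 1]/(1 − m) = [2.33 × (0.039 + 0.08) − 1] / (1 − 2.33) ≈ 0.543406.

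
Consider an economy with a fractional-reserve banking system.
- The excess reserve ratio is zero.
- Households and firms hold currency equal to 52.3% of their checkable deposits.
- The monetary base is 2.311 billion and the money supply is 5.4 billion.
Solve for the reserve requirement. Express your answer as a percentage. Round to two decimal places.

Using m = M/MB = 5.4/2.311 ≈ 2.336651. Since m = (1 + c)/(c + rr + e), the denominator satisfies c + rr + e = (1 + c)/m = (1 + 0.523) / 2.336651 ≈ 0.651788.
With c = 0.523 and e = 0, the reserve requirement is 0.651788 − 0.523 − 0 = 0.128788.

12.88%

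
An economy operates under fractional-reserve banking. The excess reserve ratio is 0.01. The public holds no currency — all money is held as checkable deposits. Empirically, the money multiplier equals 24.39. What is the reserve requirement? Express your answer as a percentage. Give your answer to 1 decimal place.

Using m = 24.39. Since m = (1 + c)/(c + rr + e), the denominator satisfies c + rr + e = (1 + c)/m = (1 + 0) / 24.39 ≈ 0.041000.
With c = 0 and e = 0.01, the reserve requirement is 0.041000 − 0 − 0.01 = 0.031.

3.1%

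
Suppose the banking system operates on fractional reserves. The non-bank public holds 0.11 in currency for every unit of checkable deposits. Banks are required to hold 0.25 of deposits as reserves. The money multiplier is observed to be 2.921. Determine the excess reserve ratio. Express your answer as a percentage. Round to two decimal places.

2.00%

Using m = 2.921. Since m = (1 + c)/(c + rr + e), the denominator satisfies c + rr + e = (1 + c)/m = (1 + 0.11) / 2.921 ≈ 0.380007.
With c = 0.11 and rr = 0.25, the excess reserve ratio is 0.380007 − 0.11 − 0.25 = 0.020007.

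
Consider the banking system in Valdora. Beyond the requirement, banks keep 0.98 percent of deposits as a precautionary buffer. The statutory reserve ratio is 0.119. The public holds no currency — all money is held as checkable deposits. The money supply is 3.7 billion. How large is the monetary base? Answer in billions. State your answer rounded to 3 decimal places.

The money multiplier is m = 1 / (rr + e) = 1 / (0.119 + 0.0098) ≈ 7.76398.
MB = M / m = 3.7 / 7.76398 ≈ 0.4766 billion.

0.477 billion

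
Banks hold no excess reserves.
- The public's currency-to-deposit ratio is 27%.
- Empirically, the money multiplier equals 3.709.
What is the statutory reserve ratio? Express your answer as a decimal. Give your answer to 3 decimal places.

0.072

Using m = 3.709. Since m = (1 + c)/(c + rr + e), the denominator satisfies c + rr + e = (1 + c)/m = (1 + 0.27) / 3.709 ≈ 0.342410.
With c = 0.27 and e = 0, the statutory reserve ratio is 0.342410 − 0.27 − 0 = 0.07241.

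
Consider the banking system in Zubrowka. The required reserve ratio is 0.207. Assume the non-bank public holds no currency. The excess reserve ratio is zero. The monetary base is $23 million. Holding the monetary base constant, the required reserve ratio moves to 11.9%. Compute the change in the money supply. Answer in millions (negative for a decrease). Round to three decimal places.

Initially m₁ = 1 / (0.207) ≈ 4.830918, so M₁ = 4.830918 × 23 ≈ 111.1111 million.
After the change m₂ = 1 / (0.119) ≈ 8.403361, so M₂ = 8.403361 × 23 ≈ 193.2773 million.
ΔM = M₂ − M₁ = 193.2773 − 111.1111 = 82.1662 million.

$82.166 million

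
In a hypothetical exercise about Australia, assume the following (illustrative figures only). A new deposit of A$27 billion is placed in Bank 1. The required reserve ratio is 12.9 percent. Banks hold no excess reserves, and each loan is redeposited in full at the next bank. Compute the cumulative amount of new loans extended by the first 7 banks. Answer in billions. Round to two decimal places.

A$112.97 billion

Bank i lends (1 − rr)^i of the original deposit: Bank 1 lends 27·0.8710 = 23.5170, Bank 2 lends 27·0.8710² ≈ 20.4833, and so on.
Summing a geometric series: total = 27·[0.8710·(1 − 0.8710^7) / (1 − 0.8710)] ≈ 112.9726 billion.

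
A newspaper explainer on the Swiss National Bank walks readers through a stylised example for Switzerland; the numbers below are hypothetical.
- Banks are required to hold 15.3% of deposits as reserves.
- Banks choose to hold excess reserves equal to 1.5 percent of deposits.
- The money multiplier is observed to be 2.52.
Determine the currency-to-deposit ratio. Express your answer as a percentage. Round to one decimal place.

37.9%

Using m = 2.52. From m = (1 + c)/(c + rr + e), rearranging gives 1 + c = m·(c + rr + e), so c·(1 − m) = m·(rr + e) − 1.
Hence c = [m·(rr + e) − 1]/(1 − m) = [2.52 × (0.153 + 0.015) − 1] / (1 − 2.52) ≈ 0.379368.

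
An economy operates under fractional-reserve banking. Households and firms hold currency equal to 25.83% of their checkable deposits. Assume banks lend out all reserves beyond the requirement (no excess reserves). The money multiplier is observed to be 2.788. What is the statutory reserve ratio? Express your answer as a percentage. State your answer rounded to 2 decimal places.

19.30%

Using m = 2.788. Since m = (1 + c)/(c + rr + e), the denominator satisfies c + rr + e = (1 + c)/m = (1 + 0.2583) / 2.788 ≈ 0.451327.
With c = 0.2583 and e = 0, the statutory reserve ratio is 0.451327 − 0.2583 − 0 = 0.193027.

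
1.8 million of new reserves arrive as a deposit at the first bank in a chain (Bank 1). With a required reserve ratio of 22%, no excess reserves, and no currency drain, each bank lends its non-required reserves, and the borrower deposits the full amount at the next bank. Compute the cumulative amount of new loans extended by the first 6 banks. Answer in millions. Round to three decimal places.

4.945 million

Bank i lends (1 − rr)^i of the original deposit: Bank 1 lends 1.8·0.7800 = 1.4040, Bank 2 lends 1.8·0.7800² ≈ 1.0951, and so on.
Summing a geometric series: total = 1.8·[0.7800·(1 − 0.7800^6) / (1 − 0.7800)] ≈ 4.9446 million.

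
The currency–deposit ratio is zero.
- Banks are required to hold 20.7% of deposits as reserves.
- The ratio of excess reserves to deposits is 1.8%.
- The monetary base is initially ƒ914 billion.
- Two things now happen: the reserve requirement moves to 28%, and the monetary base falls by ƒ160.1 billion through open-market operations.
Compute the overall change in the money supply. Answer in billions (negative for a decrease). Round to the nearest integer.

Before: m₁ = 1 / (0.207 + 0.018) ≈ 4.4444, MB₁ = 914, so M₁ = 4.4444 × 914 = 4062.1816 billion.
After: m₂ = 1 / (0.28 + 0.018) ≈ 3.3557, MB₂ = 914 − 160.1 = 753.9, so M₂ = 3.3557 × 753.9 ≈ 2529.8622 billion.
ΔM = M₂ − M₁ = 2529.8622 − 4062.1816 = -1532.3194 billion.

-1532 billion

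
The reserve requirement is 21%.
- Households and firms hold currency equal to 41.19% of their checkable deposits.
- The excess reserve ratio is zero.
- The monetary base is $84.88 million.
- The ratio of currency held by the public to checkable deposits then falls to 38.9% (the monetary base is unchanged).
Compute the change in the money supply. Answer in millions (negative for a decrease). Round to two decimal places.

Initially m₁ = (1 + 0.4119) / (0.21 + 0.4119) ≈ 2.27030, so M₁ = 2.27030 × 84.88 ≈ 192.7031 million.
After the change m₂ = (1 + 0.389) / (0.21 + 0.389) ≈ 2.31886, so M₂ = 2.31886 × 84.88 ≈ 196.8248 million.
ΔM = M₂ − M₁ = 196.8248 − 192.7031 = 4.1217 million.

$4.12 million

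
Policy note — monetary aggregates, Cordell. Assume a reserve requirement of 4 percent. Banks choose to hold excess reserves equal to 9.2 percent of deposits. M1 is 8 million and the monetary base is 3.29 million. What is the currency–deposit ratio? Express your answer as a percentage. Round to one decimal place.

Using m = M/MB = 8/3.29 ≈ 2.431611. From m = (1 + c)/(c + rr + e), rearranging gives 1 + c = m·(c + rr + e), so c·(1 − m) = m·(rr + e) − 1.
Hence c = [m·(rr + e) − 1]/(1 − m) = [2.431611 × (0.04 + 0.092) − 1] / (1 − 2.431611) ≈ 0.474310.

47.4%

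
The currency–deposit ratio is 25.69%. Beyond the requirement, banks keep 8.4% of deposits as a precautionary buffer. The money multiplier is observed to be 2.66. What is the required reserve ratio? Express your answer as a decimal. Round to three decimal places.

0.132

Using m = 2.66. Since m = (1 + c)/(c + rr + e), the denominator satisfies c + rr + e = (1 + c)/m = (1 + 0.2569) / 2.66 ≈ 0.472519.
With c = 0.2569 and e = 0.084, the required reserve ratio is 0.472519 − 0.2569 − 0.084 = 0.131619.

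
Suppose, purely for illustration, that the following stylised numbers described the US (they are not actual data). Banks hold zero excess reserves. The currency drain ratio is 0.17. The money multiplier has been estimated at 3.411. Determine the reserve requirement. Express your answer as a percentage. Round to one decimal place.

Using m = 3.411. Since m = (1 + c)/(c + rr + e), the denominator satisfies c + rr + e = (1 + c)/m = (1 + 0.17) / 3.411 ≈ 0.343008.
With c = 0.17 and e = 0, the reserve requirement is 0.343008 − 0.17 − 0 = 0.173008.

17.3%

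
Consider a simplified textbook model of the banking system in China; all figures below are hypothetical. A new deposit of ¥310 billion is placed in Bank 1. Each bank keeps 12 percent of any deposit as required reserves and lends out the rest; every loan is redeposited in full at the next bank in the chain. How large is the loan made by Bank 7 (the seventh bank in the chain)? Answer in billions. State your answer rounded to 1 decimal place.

Each bank lends a fraction (1 − rr) = 0.8800 of the deposit it receives, so Bank 7 receives 310·0.8800^6 and lends 310·0.8800^7 ≈ 126.6894 billion.

¥126.7 billion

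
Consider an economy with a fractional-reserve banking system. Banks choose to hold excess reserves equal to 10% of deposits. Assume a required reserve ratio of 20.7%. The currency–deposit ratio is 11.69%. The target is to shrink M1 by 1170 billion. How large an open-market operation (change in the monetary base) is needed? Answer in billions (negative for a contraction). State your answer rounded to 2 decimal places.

The money multiplier is m = (1 + c) / (rr + e + c) = (1 + 0.1169) / (0.207 + 0.1 + 0.1169) ≈ 2.6348195.
ΔMB = ΔM / m = (−1170) / 2.6348195 ≈ -444.0532 billion.

-444.05 billion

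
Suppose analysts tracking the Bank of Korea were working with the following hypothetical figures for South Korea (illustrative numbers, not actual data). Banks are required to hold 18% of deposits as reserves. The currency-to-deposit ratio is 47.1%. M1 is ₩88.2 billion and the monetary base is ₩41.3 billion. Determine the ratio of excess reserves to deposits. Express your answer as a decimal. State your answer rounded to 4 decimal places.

Using m = M/MB = 88.2/41.3 ≈ 2.135593. Since m = (1 + c)/(c + rr + e), the denominator satisfies c + rr + e = (1 + c)/m = (1 + 0.471) / 2.135593 ≈ 0.688802.
With c = 0.471 and rr = 0.18, the ratio of excess reserves to deposits is 0.688802 − 0.471 − 0.18 = 0.037802.

0.0378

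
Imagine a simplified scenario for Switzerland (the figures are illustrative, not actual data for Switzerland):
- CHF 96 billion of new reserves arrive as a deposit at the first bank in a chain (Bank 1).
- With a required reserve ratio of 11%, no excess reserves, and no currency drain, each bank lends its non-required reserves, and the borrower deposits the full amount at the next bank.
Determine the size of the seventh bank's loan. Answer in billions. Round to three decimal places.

CHF 42.462 billion

Each bank lends a fraction (1 − rr) = 0.8900 of the deposit it receives, so Bank 7 receives 96·0.8900^6 and lends 96·0.8900^7 ≈ 42.4621 billion.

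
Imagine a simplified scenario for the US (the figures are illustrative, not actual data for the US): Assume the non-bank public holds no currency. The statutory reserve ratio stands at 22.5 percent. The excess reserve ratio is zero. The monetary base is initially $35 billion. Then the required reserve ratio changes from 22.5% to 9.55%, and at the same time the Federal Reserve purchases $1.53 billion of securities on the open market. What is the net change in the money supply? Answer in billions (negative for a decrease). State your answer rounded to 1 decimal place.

$227.0 billion

Before: m₁ = 1 / (0.225) ≈ 4.4444, MB₁ = 35, so M₁ = 4.4444 × 35 = 155.554 billion.
After: m₂ = 1 / (0.0955) ≈ 10.4712, MB₂ = 35 + 1.53 = 36.53, so M₂ = 10.4712 × 36.53 ≈ 382.5129 billion.
ΔM = M₂ − M₁ = 382.5129 − 155.554 = 226.9589 billion.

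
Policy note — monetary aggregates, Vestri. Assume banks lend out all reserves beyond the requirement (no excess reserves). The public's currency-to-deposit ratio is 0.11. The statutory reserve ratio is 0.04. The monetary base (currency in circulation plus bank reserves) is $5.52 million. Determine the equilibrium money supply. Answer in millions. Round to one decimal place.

The money multiplier is m = (1 + c) / (rr + c) = (1 + 0.11) / (0.04 + 0.11) = 7.4.
So M = m × MB = 7.4 × 5.52 = 40.848 million.

$40.8 million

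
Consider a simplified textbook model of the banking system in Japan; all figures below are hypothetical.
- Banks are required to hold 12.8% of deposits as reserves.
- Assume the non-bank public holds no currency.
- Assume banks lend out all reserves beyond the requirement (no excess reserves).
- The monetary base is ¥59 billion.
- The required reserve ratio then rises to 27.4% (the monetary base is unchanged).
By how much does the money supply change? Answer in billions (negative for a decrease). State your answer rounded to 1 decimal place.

-245.6 billion

Initially m₁ = 1 / (0.128) = 7.8125, so M₁ = 7.8125 × 59 = 460.9375 billion.
After the change m₂ = 1 / (0.274) ≈ 3.6496, so M₂ = 3.6496 × 59 = 215.3264 billion.
ΔM = M₂ − M₁ = 215.3264 − 460.9375 = -245.6111 billion.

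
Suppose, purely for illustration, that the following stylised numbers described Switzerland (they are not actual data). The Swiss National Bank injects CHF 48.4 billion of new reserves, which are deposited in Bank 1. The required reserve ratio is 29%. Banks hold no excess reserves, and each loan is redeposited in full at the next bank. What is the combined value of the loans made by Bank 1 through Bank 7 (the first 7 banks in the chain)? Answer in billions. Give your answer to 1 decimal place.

Bank i lends (1 − rr)^i of the original deposit: Bank 1 lends 48.4·0.7100 = 34.3640, Bank 2 lends 48.4·0.7100² ≈ 24.3984, and so on.
Summing a geometric series: total = 48.4·[0.7100·(1 − 0.7100^7) / (1 − 0.7100)] ≈ 107.7191 billion.

CHF 107.7 billion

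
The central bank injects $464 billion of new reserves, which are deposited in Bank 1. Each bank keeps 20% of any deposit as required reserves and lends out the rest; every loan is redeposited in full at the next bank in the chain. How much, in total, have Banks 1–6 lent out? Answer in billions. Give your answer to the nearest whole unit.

$1369 billion

Bank i lends (1 − rr)^i of the original deposit: Bank 1 lends 464·0.8000 = 371.2000, Bank 2 lends 464·0.8000² = 296.9600, and so on.
Summing a geometric series: total = 464·[0.8000·(1 − 0.8000^6) / (1 − 0.8000)] ≈ 1369.4607 billion.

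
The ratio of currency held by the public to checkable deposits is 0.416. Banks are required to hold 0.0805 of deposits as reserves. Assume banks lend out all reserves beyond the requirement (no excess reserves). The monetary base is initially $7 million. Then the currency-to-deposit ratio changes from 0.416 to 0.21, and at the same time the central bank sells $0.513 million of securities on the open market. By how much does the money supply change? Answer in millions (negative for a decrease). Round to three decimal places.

Before: m₁ = (1 + 0.416) / (0.0805 + 0.416) ≈ 2.85196, MB₁ = 7, so M₁ = 2.85196 × 7 ≈ 19.9637 million.
After: m₂ = (1 + 0.21) / (0.0805 + 0.21) ≈ 4.16523, MB₂ = 7 − 0.513 = 6.487, so M₂ = 4.16523 × 6.487 ≈ 27.0198 million.
ΔM = M₂ − M₁ = 27.0198 − 19.9637 = 7.0561 million.

$7.056 million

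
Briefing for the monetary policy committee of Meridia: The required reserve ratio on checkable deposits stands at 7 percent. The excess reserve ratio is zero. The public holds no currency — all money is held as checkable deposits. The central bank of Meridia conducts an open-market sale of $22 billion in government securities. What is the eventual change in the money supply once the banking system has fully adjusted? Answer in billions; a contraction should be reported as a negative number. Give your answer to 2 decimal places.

The simple money multiplier is m = 1/rr = 1/0.07 ≈ 14.28571.
An open-market sale reduces the monetary base by 22 billion, so ΔM = m × ΔMB = 14.28571 × (−22) ≈ -314.2856 billion.

-314.29 billion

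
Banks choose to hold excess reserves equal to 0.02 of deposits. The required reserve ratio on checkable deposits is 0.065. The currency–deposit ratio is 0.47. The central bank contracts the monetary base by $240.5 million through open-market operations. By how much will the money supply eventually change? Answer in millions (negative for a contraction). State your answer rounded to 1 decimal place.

-637.0 million

The money multiplier is m = (1 + c) / (rr + e + c) = (1 + 0.47) / (0.065 + 0.02 + 0.47) ≈ 2.64865.
The sale removes 240.5 million of base, so ΔM = m × ΔMB = 2.64865 × (−240.5) ≈ -637.0003 million.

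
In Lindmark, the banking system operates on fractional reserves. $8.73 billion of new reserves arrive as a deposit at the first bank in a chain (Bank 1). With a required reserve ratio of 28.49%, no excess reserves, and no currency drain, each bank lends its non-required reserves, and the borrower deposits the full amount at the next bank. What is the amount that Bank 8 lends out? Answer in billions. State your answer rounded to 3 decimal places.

Each bank lends a fraction (1 − rr) = 0.7151 of the deposit it receives, so Bank 8 receives 8.73·0.7151^7 and lends 8.73·0.7151^8 ≈ 0.5970 billion.

$0.597 billion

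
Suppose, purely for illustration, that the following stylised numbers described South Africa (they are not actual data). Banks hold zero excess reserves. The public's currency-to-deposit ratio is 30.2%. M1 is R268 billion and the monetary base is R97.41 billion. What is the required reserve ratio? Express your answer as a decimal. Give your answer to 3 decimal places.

Using m = M/MB = 268/97.41 ≈ 2.751258. Since m = (1 + c)/(c + rr + e), the denominator satisfies c + rr + e = (1 + c)/m = (1 + 0.302) / 2.751258 ≈ 0.473238.
With c = 0.302 and e = 0, the required reserve ratio is 0.473238 − 0.302 − 0 = 0.171238.

0.171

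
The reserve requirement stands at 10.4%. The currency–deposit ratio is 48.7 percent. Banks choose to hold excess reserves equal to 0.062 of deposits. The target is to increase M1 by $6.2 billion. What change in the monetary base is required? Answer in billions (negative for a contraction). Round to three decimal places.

The money multiplier is m = (1 + c) / (rr + e + c) = (1 + 0.487) / (0.104 + 0.062 + 0.487) ≈ 2.27718.
ΔMB = ΔM / m = (+6.2) / 2.27718 ≈ 2.7227 billion.

$2.723 billion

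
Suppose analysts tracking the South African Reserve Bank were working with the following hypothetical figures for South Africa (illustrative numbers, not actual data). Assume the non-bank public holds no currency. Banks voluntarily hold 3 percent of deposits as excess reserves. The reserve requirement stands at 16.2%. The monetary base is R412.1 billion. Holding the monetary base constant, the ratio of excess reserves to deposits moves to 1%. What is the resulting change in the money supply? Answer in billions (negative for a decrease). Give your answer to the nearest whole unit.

Initially m₁ = 1 / (0.162 + 0.03) ≈ 5.2083, so M₁ = 5.2083 × 412.1 ≈ 2146.3404 billion.
After the change m₂ = 1 / (0.162 + 0.01) ≈ 5.8140, so M₂ = 5.8140 × 412.1 = 2395.9494 billion.
ΔM = M₂ − M₁ = 2395.9494 − 2146.3404 = 249.609 billion.

R250 billion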